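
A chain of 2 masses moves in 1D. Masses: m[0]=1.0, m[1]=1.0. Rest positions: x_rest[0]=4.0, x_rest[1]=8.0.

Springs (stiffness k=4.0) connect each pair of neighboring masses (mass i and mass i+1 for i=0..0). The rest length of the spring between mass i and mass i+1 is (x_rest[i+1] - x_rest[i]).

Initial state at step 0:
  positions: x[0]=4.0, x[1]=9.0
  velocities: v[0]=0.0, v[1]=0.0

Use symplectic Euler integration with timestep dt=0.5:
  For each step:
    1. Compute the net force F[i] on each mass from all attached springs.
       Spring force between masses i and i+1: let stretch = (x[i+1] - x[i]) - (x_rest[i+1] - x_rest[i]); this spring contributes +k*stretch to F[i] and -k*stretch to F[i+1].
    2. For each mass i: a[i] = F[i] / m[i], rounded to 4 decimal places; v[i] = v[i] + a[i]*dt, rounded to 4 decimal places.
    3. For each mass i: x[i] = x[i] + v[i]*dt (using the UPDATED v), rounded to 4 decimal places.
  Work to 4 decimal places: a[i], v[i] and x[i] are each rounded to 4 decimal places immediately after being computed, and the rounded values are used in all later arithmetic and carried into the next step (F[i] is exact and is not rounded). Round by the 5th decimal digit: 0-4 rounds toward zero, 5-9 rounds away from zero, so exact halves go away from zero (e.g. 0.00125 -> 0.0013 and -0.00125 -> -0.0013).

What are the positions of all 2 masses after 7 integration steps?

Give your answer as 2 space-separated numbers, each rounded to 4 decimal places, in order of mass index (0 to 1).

Answer: 4.0000 9.0000

Derivation:
Step 0: x=[4.0000 9.0000] v=[0.0000 0.0000]
Step 1: x=[5.0000 8.0000] v=[2.0000 -2.0000]
Step 2: x=[5.0000 8.0000] v=[0.0000 0.0000]
Step 3: x=[4.0000 9.0000] v=[-2.0000 2.0000]
Step 4: x=[4.0000 9.0000] v=[0.0000 0.0000]
Step 5: x=[5.0000 8.0000] v=[2.0000 -2.0000]
Step 6: x=[5.0000 8.0000] v=[0.0000 0.0000]
Step 7: x=[4.0000 9.0000] v=[-2.0000 2.0000]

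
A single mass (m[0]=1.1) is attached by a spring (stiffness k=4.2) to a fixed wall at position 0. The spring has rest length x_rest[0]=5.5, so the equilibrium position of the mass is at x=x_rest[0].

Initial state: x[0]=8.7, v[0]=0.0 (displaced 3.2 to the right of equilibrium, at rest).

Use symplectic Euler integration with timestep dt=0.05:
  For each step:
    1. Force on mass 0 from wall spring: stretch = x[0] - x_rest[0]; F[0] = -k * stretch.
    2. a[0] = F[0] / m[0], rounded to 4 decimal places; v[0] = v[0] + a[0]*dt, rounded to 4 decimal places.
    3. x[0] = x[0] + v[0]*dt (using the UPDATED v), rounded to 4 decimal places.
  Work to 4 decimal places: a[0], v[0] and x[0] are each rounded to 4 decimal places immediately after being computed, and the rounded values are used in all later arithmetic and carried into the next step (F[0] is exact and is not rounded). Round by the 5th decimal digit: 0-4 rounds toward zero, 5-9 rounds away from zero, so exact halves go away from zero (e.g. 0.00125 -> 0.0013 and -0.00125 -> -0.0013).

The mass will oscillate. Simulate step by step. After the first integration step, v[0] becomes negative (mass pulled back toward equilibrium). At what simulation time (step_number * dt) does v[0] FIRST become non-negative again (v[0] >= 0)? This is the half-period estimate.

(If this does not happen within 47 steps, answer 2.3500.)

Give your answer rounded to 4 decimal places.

Step 0: x=[8.7000] v=[0.0000]
Step 1: x=[8.6695] v=[-0.6109]
Step 2: x=[8.6087] v=[-1.2160]
Step 3: x=[8.5182] v=[-1.8095]
Step 4: x=[8.3989] v=[-2.3857]
Step 5: x=[8.2519] v=[-2.9391]
Step 6: x=[8.0787] v=[-3.4645]
Step 7: x=[7.8809] v=[-3.9568]
Step 8: x=[7.6603] v=[-4.4113]
Step 9: x=[7.4191] v=[-4.8237]
Step 10: x=[7.1596] v=[-5.1901]
Step 11: x=[6.8843] v=[-5.5069]
Step 12: x=[6.5957] v=[-5.7712]
Step 13: x=[6.2967] v=[-5.9804]
Step 14: x=[5.9901] v=[-6.1325]
Step 15: x=[5.6788] v=[-6.2261]
Step 16: x=[5.3658] v=[-6.2602]
Step 17: x=[5.0541] v=[-6.2346]
Step 18: x=[4.7466] v=[-6.1495]
Step 19: x=[4.4463] v=[-6.0057]
Step 20: x=[4.1561] v=[-5.8045]
Step 21: x=[3.8787] v=[-5.5479]
Step 22: x=[3.6168] v=[-5.2384]
Step 23: x=[3.3729] v=[-4.8789]
Step 24: x=[3.1493] v=[-4.4728]
Step 25: x=[2.9481] v=[-4.0240]
Step 26: x=[2.7713] v=[-3.5368]
Step 27: x=[2.6205] v=[-3.0159]
Step 28: x=[2.4972] v=[-2.4662]
Step 29: x=[2.4026] v=[-1.8929]
Step 30: x=[2.3375] v=[-1.3016]
Step 31: x=[2.3026] v=[-0.6979]
Step 32: x=[2.2982] v=[-0.0875]
Step 33: x=[2.3244] v=[0.5238]
First v>=0 after going negative at step 33, time=1.6500

Answer: 1.6500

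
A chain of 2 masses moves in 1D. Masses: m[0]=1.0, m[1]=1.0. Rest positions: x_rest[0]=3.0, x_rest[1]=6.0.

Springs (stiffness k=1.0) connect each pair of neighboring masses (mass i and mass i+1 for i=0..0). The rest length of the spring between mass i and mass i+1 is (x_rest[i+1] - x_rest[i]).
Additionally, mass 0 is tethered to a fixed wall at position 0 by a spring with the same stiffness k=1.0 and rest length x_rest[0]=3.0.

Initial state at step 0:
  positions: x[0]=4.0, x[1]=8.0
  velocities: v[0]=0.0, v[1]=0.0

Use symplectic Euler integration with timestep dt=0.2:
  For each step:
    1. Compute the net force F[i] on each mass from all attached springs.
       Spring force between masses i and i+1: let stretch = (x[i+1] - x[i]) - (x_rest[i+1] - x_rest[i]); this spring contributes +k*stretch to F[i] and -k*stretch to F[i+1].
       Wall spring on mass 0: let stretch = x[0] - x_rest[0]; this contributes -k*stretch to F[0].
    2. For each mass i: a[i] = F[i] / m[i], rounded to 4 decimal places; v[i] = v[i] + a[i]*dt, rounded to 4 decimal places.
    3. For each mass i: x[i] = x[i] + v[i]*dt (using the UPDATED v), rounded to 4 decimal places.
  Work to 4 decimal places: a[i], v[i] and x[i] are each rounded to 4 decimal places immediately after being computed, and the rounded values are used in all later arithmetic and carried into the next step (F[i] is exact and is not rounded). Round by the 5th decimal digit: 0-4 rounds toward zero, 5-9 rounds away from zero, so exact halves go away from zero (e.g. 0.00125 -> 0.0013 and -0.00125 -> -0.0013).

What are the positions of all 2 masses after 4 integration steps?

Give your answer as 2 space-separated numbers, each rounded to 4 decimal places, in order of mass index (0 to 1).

Answer: 3.9773 7.6232

Derivation:
Step 0: x=[4.0000 8.0000] v=[0.0000 0.0000]
Step 1: x=[4.0000 7.9600] v=[0.0000 -0.2000]
Step 2: x=[3.9984 7.8816] v=[-0.0080 -0.3920]
Step 3: x=[3.9922 7.7679] v=[-0.0310 -0.5686]
Step 4: x=[3.9773 7.6232] v=[-0.0743 -0.7237]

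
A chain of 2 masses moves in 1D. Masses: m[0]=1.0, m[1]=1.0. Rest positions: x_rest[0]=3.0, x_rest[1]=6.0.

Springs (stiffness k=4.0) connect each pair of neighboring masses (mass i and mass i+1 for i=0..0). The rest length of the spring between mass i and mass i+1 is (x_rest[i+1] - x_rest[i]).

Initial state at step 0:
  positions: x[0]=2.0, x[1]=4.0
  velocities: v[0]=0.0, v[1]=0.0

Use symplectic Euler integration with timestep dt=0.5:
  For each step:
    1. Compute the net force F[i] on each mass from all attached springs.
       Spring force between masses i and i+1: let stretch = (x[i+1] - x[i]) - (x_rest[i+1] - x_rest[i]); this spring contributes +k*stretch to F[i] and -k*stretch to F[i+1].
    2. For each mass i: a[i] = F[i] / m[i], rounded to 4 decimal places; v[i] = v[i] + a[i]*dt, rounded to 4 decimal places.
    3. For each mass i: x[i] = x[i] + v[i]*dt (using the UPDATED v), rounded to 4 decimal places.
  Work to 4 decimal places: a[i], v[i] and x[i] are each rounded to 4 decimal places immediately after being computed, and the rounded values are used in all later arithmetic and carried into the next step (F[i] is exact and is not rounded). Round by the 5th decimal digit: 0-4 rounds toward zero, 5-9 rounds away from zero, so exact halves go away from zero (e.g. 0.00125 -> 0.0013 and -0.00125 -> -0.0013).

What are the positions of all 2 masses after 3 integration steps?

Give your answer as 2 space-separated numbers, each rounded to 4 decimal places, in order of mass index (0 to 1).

Answer: 2.0000 4.0000

Derivation:
Step 0: x=[2.0000 4.0000] v=[0.0000 0.0000]
Step 1: x=[1.0000 5.0000] v=[-2.0000 2.0000]
Step 2: x=[1.0000 5.0000] v=[0.0000 0.0000]
Step 3: x=[2.0000 4.0000] v=[2.0000 -2.0000]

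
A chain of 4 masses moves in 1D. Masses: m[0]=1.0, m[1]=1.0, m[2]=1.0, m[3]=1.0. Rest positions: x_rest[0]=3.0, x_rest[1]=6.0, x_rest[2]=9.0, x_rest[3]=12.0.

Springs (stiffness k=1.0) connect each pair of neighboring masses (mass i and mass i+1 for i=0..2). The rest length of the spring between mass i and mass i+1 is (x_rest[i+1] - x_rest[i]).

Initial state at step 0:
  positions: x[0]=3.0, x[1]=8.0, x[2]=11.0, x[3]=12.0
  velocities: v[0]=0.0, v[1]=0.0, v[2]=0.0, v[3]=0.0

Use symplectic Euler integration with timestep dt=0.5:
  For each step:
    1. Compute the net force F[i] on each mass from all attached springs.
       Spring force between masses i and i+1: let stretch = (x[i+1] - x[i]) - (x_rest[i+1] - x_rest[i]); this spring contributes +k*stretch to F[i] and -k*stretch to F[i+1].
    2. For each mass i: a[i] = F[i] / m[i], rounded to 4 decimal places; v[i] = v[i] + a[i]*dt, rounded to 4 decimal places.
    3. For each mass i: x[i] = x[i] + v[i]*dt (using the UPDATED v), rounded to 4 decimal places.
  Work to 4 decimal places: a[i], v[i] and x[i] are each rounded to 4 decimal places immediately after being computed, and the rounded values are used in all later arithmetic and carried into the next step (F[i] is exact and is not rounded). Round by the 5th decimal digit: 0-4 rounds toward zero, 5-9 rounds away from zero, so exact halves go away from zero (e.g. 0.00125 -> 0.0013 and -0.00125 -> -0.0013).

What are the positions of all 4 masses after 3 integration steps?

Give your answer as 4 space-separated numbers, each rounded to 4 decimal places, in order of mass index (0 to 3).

Step 0: x=[3.0000 8.0000 11.0000 12.0000] v=[0.0000 0.0000 0.0000 0.0000]
Step 1: x=[3.5000 7.5000 10.5000 12.5000] v=[1.0000 -1.0000 -1.0000 1.0000]
Step 2: x=[4.2500 6.7500 9.7500 13.2500] v=[1.5000 -1.5000 -1.5000 1.5000]
Step 3: x=[4.8750 6.1250 9.1250 13.8750] v=[1.2500 -1.2500 -1.2500 1.2500]

Answer: 4.8750 6.1250 9.1250 13.8750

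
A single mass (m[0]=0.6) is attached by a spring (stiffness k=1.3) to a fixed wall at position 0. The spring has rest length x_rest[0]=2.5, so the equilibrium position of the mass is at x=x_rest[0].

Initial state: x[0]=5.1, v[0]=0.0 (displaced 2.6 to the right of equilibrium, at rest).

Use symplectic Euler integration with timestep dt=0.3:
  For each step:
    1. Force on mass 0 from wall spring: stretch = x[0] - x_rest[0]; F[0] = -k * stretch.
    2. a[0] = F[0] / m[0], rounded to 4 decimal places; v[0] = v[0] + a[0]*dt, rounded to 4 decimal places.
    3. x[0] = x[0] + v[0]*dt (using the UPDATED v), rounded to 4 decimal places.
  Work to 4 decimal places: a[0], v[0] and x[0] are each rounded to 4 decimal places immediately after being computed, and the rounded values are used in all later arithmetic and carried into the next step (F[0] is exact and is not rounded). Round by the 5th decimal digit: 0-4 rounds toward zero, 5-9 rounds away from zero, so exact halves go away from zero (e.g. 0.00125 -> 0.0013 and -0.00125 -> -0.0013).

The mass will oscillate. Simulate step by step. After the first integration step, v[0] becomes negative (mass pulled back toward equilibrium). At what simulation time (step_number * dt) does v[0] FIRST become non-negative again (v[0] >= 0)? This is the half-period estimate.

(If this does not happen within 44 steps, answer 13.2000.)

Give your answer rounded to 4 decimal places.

Answer: 2.4000

Derivation:
Step 0: x=[5.1000] v=[0.0000]
Step 1: x=[4.5930] v=[-1.6900]
Step 2: x=[3.6779] v=[-3.0504]
Step 3: x=[2.5331] v=[-3.8160]
Step 4: x=[1.3819] v=[-3.8375]
Step 5: x=[0.4487] v=[-3.1107]
Step 6: x=[-0.0845] v=[-1.7774]
Step 7: x=[-0.1138] v=[-0.0975]
Step 8: x=[0.3667] v=[1.6015]
First v>=0 after going negative at step 8, time=2.4000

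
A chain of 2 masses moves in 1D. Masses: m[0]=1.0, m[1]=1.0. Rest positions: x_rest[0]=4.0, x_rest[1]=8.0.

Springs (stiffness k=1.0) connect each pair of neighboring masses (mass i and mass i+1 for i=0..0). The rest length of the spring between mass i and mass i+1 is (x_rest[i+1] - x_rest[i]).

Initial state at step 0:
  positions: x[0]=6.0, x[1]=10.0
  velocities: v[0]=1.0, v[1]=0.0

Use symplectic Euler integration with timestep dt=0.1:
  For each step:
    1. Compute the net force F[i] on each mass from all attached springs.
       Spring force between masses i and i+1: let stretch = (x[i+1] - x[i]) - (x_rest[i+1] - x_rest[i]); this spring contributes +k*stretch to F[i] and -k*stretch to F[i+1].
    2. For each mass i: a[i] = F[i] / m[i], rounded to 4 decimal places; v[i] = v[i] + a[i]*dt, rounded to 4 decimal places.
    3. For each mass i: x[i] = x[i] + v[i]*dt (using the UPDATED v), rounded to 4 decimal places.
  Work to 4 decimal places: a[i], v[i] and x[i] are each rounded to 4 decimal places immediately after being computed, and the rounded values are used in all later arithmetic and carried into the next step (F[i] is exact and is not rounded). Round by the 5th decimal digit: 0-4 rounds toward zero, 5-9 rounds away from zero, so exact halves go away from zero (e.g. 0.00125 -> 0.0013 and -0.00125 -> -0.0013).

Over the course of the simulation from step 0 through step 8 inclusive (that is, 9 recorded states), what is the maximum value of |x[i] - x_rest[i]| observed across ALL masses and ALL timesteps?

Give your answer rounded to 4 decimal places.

Step 0: x=[6.0000 10.0000] v=[1.0000 0.0000]
Step 1: x=[6.1000 10.0000] v=[1.0000 0.0000]
Step 2: x=[6.1990 10.0010] v=[0.9900 0.0100]
Step 3: x=[6.2960 10.0040] v=[0.9702 0.0298]
Step 4: x=[6.3901 10.0099] v=[0.9410 0.0590]
Step 5: x=[6.4804 10.0196] v=[0.9030 0.0970]
Step 6: x=[6.5661 10.0339] v=[0.8569 0.1431]
Step 7: x=[6.6465 10.0535] v=[0.8037 0.1963]
Step 8: x=[6.7209 10.0791] v=[0.7444 0.2556]
Max displacement = 2.7209

Answer: 2.7209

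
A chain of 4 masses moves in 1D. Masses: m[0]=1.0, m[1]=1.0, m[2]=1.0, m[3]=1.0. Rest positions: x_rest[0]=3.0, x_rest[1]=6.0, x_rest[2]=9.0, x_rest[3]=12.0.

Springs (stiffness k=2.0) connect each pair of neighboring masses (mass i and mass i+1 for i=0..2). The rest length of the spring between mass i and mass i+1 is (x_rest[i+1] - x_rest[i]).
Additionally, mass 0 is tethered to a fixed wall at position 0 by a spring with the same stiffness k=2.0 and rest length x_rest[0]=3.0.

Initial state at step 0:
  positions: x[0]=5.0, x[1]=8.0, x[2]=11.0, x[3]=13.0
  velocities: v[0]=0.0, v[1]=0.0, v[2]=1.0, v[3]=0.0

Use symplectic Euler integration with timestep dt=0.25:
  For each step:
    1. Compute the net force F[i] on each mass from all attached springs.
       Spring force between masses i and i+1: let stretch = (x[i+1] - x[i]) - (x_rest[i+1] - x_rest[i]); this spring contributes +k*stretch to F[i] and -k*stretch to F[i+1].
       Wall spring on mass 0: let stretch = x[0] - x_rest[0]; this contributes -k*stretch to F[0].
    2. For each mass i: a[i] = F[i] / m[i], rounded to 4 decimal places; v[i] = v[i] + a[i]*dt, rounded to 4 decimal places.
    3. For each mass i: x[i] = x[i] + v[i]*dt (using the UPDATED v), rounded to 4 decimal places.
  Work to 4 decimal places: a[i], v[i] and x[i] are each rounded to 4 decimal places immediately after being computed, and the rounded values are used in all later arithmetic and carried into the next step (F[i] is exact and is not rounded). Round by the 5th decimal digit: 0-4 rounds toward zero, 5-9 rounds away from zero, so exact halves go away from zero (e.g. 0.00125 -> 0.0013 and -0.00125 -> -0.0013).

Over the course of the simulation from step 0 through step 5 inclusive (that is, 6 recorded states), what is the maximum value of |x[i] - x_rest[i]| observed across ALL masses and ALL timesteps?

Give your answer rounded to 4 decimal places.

Step 0: x=[5.0000 8.0000 11.0000 13.0000] v=[0.0000 0.0000 1.0000 0.0000]
Step 1: x=[4.7500 8.0000 11.1250 13.1250] v=[-1.0000 0.0000 0.5000 0.5000]
Step 2: x=[4.3125 7.9844 11.1094 13.3750] v=[-1.7500 -0.0625 -0.0625 1.0000]
Step 3: x=[3.7949 7.9004 10.9864 13.7168] v=[-2.0703 -0.3360 -0.4922 1.3672]
Step 4: x=[3.3162 7.6890 10.8189 14.0923] v=[-1.9150 -0.8458 -0.6700 1.5020]
Step 5: x=[2.9695 7.3222 10.6693 14.4336] v=[-1.3867 -1.4673 -0.5983 1.3653]
Max displacement = 2.4336

Answer: 2.4336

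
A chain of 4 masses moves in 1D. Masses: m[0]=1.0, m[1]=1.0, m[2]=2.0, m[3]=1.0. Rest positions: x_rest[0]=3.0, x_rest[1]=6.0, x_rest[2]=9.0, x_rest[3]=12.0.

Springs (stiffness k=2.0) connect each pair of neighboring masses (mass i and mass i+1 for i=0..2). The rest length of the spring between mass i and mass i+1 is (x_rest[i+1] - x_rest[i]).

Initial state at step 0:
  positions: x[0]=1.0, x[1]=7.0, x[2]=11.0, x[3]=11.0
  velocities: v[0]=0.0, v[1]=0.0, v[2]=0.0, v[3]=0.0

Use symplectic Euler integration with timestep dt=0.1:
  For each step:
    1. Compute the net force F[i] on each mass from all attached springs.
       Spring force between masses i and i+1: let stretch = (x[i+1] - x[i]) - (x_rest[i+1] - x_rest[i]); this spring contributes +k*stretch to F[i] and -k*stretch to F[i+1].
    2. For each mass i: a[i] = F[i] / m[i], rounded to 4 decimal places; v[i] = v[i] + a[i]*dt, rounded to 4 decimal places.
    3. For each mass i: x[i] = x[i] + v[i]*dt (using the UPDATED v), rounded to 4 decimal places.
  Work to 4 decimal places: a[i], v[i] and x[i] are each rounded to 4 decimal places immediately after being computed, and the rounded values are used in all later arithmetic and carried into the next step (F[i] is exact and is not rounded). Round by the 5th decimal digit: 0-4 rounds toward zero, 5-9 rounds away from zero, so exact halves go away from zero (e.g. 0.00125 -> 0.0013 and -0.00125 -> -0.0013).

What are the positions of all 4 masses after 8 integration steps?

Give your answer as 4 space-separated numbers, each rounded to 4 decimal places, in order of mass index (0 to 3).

Answer: 2.7754 5.9364 9.7609 12.7671

Derivation:
Step 0: x=[1.0000 7.0000 11.0000 11.0000] v=[0.0000 0.0000 0.0000 0.0000]
Step 1: x=[1.0600 6.9600 10.9600 11.0600] v=[0.6000 -0.4000 -0.4000 0.6000]
Step 2: x=[1.1780 6.8820 10.8810 11.1780] v=[1.1800 -0.7800 -0.7900 1.1800]
Step 3: x=[1.3501 6.7699 10.7650 11.3501] v=[1.7208 -1.1210 -1.1602 1.7206]
Step 4: x=[1.5706 6.6293 10.6149 11.5705] v=[2.2048 -1.4059 -1.5012 2.2036]
Step 5: x=[1.8323 6.4673 10.4345 11.8318] v=[2.6165 -1.6205 -1.8042 2.6125]
Step 6: x=[2.1267 6.2919 10.2284 12.1251] v=[2.9435 -1.7541 -2.0612 2.9330]
Step 7: x=[2.4444 6.1119 10.0019 12.4405] v=[3.1765 -1.7998 -2.2652 3.1537]
Step 8: x=[2.7754 5.9364 9.7609 12.7671] v=[3.3100 -1.7553 -2.4103 3.2660]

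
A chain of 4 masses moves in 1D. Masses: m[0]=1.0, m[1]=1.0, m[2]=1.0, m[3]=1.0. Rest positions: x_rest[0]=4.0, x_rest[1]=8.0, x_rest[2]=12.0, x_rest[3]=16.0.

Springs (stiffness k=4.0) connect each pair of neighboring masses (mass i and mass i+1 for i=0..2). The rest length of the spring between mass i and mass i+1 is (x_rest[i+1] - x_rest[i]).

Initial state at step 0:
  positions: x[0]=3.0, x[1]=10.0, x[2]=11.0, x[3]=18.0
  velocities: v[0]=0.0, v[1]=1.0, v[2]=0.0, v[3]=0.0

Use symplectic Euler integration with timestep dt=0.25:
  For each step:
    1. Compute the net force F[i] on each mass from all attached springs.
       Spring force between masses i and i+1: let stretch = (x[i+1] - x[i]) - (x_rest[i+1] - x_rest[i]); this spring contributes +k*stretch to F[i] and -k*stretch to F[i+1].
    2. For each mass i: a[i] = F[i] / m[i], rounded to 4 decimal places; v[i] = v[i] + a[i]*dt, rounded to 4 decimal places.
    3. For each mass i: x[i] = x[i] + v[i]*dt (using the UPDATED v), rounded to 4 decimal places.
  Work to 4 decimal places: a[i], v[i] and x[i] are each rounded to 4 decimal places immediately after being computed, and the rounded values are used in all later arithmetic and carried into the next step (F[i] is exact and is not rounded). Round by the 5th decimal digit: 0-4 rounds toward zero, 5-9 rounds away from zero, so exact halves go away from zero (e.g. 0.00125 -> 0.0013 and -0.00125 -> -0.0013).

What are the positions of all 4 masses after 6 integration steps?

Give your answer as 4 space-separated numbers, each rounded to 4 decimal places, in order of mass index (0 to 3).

Step 0: x=[3.0000 10.0000 11.0000 18.0000] v=[0.0000 1.0000 0.0000 0.0000]
Step 1: x=[3.7500 8.7500 12.5000 17.2500] v=[3.0000 -5.0000 6.0000 -3.0000]
Step 2: x=[4.7500 7.1875 14.2500 16.3125] v=[4.0000 -6.2500 7.0000 -3.7500]
Step 3: x=[5.3594 6.7813 14.7500 15.8594] v=[2.4375 -1.6250 2.0000 -1.8125]
Step 4: x=[5.3243 8.0118 13.5352 16.1289] v=[-0.1406 4.9218 -4.8593 1.0781]
Step 5: x=[4.9610 9.9512 11.5880 16.7500] v=[-1.4531 7.7577 -7.7890 2.4844]
Step 6: x=[4.8453 11.0523 10.5221 17.0806] v=[-0.4629 4.4043 -4.2638 1.3224]

Answer: 4.8453 11.0523 10.5221 17.0806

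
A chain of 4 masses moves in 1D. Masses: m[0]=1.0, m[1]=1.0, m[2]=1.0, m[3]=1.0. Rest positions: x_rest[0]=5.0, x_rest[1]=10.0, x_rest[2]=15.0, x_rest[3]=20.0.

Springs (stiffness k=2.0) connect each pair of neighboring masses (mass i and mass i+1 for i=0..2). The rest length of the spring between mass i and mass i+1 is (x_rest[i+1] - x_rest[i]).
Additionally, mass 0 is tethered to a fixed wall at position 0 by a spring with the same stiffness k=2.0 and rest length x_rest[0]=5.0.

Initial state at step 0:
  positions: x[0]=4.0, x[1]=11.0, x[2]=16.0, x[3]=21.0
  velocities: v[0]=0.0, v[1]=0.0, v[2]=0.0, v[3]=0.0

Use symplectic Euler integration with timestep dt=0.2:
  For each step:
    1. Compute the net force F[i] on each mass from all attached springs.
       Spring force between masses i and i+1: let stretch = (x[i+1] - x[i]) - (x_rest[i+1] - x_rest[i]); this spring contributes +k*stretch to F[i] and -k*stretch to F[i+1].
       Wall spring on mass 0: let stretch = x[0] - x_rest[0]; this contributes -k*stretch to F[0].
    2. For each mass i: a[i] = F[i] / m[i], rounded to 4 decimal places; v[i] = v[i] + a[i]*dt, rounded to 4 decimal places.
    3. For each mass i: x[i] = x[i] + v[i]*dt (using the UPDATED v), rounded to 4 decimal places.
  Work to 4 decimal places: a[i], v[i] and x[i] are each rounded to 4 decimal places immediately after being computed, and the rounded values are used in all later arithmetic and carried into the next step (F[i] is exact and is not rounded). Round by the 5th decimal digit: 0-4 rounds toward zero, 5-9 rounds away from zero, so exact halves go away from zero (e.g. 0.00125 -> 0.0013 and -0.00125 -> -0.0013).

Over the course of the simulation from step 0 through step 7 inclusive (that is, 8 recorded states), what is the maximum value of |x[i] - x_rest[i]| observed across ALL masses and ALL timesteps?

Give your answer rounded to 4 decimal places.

Answer: 1.3240

Derivation:
Step 0: x=[4.0000 11.0000 16.0000 21.0000] v=[0.0000 0.0000 0.0000 0.0000]
Step 1: x=[4.2400 10.8400 16.0000 21.0000] v=[1.2000 -0.8000 0.0000 0.0000]
Step 2: x=[4.6688 10.5648 15.9872 21.0000] v=[2.1440 -1.3760 -0.0640 0.0000]
Step 3: x=[5.1958 10.2517 15.9416 20.9990] v=[2.6349 -1.5654 -0.2278 -0.0051]
Step 4: x=[5.7116 9.9893 15.8454 20.9934] v=[2.5789 -1.3118 -0.4808 -0.0281]
Step 5: x=[6.1127 9.8532 15.6926 20.9759] v=[2.0053 -0.6804 -0.7640 -0.0873]
Step 6: x=[6.3240 9.8850 15.4953 20.9358] v=[1.0564 0.1592 -0.9864 -0.2006]
Step 7: x=[6.3142 10.0808 15.2844 20.8604] v=[-0.0488 0.9789 -1.0543 -0.3768]
Max displacement = 1.3240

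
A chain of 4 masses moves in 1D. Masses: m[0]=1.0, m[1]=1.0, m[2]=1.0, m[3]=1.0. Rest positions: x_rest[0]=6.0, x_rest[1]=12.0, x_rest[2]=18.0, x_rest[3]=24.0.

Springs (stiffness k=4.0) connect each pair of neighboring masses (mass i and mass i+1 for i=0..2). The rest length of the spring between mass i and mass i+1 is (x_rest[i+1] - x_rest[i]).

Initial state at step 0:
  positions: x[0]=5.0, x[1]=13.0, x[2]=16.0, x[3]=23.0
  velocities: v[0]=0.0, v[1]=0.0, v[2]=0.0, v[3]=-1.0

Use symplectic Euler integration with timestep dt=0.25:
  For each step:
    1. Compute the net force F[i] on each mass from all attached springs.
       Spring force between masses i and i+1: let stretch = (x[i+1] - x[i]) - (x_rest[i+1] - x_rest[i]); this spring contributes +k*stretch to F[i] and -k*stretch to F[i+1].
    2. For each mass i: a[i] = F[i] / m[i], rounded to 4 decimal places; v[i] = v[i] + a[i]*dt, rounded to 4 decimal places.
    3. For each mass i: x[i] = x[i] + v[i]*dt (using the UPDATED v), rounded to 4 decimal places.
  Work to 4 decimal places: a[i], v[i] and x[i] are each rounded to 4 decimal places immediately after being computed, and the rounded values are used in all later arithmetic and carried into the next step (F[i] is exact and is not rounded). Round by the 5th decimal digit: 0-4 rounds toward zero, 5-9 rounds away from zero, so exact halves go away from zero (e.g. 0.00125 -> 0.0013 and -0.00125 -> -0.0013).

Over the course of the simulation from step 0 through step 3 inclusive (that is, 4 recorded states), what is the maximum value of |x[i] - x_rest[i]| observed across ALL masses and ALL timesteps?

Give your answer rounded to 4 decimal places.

Answer: 2.3437

Derivation:
Step 0: x=[5.0000 13.0000 16.0000 23.0000] v=[0.0000 0.0000 0.0000 -1.0000]
Step 1: x=[5.5000 11.7500 17.0000 22.5000] v=[2.0000 -5.0000 4.0000 -2.0000]
Step 2: x=[6.0625 10.2500 18.0625 22.1250] v=[2.2500 -6.0000 4.2500 -1.5000]
Step 3: x=[6.1719 9.6563 18.1875 22.2344] v=[0.4375 -2.3750 0.5000 0.4375]
Max displacement = 2.3437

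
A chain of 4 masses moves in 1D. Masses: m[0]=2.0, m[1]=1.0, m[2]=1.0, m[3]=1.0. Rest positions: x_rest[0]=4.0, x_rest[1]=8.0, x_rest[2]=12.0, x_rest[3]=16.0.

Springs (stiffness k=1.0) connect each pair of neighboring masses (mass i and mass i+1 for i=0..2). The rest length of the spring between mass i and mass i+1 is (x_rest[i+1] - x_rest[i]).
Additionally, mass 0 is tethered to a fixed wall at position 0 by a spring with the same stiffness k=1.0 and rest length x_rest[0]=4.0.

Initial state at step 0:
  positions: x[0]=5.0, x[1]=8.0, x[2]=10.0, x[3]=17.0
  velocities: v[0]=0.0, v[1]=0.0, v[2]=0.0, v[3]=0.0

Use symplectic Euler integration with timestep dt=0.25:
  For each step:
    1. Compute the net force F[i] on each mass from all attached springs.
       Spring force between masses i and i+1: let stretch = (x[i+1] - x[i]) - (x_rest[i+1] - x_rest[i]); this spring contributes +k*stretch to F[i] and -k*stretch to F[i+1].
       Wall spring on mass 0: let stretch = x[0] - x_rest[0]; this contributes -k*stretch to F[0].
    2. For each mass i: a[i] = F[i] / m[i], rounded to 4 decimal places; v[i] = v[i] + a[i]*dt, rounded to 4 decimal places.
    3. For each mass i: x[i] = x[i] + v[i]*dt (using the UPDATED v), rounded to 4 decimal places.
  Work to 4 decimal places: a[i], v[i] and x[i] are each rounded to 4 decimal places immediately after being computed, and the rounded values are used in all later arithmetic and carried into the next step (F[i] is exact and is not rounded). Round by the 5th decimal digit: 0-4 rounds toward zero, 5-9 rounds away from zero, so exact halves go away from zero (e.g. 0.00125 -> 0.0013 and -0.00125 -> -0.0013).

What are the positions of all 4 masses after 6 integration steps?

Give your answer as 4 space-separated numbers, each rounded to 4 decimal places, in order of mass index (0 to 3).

Answer: 3.8656 7.8673 13.5099 14.8408

Derivation:
Step 0: x=[5.0000 8.0000 10.0000 17.0000] v=[0.0000 0.0000 0.0000 0.0000]
Step 1: x=[4.9375 7.9375 10.3125 16.8125] v=[-0.2500 -0.2500 1.2500 -0.7500]
Step 2: x=[4.8145 7.8359 10.8828 16.4688] v=[-0.4922 -0.4063 2.2813 -1.3750]
Step 3: x=[4.6354 7.7359 11.6118 16.0259] v=[-0.7164 -0.3999 2.9161 -1.7715]
Step 4: x=[4.4083 7.6844 12.3745 15.5572] v=[-0.9083 -0.2061 3.0507 -1.8750]
Step 5: x=[4.1459 7.7213 13.0430 15.1395] v=[-1.0498 0.1474 2.6739 -1.6707]
Step 6: x=[3.8656 7.8673 13.5099 14.8408] v=[-1.1211 0.5840 1.8676 -1.1948]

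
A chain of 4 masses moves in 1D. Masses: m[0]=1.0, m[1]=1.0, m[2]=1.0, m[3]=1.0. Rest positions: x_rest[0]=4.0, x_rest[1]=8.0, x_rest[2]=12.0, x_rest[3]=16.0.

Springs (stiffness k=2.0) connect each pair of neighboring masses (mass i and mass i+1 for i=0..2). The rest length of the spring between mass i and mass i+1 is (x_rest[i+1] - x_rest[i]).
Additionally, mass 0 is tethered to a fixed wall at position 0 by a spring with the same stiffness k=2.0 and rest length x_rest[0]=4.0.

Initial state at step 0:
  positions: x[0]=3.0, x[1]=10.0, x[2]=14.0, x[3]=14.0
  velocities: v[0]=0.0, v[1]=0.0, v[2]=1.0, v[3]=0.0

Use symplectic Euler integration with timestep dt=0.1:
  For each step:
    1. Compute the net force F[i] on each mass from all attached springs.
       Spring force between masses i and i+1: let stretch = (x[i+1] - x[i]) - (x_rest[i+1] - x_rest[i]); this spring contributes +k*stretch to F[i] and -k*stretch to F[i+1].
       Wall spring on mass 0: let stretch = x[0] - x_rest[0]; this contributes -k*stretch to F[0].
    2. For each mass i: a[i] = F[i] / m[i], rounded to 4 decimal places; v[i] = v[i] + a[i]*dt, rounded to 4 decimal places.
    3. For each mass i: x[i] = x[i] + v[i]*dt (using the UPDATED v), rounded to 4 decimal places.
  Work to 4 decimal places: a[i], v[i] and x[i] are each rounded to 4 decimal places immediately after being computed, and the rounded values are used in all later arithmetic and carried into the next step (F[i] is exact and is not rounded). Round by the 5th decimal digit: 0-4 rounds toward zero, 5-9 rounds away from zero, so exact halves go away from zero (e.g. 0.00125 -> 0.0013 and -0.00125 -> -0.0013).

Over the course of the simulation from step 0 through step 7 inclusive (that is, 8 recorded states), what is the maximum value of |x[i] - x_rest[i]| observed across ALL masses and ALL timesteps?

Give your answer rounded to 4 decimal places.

Answer: 2.0200

Derivation:
Step 0: x=[3.0000 10.0000 14.0000 14.0000] v=[0.0000 0.0000 1.0000 0.0000]
Step 1: x=[3.0800 9.9400 14.0200 14.0800] v=[0.8000 -0.6000 0.2000 0.8000]
Step 2: x=[3.2356 9.8244 13.9596 14.2388] v=[1.5560 -1.1560 -0.6040 1.5880]
Step 3: x=[3.4583 9.6597 13.8221 14.4720] v=[2.2266 -1.6467 -1.3752 2.3322]
Step 4: x=[3.7358 9.4543 13.6143 14.7722] v=[2.7752 -2.0545 -2.0777 3.0022]
Step 5: x=[4.0530 9.2177 13.3465 15.1293] v=[3.1717 -2.3662 -2.6781 3.5706]
Step 6: x=[4.3924 8.9604 13.0318 15.5307] v=[3.3940 -2.5734 -3.1473 4.0140]
Step 7: x=[4.7353 8.6931 12.6856 15.9621] v=[3.4291 -2.6727 -3.4618 4.3142]
Max displacement = 2.0200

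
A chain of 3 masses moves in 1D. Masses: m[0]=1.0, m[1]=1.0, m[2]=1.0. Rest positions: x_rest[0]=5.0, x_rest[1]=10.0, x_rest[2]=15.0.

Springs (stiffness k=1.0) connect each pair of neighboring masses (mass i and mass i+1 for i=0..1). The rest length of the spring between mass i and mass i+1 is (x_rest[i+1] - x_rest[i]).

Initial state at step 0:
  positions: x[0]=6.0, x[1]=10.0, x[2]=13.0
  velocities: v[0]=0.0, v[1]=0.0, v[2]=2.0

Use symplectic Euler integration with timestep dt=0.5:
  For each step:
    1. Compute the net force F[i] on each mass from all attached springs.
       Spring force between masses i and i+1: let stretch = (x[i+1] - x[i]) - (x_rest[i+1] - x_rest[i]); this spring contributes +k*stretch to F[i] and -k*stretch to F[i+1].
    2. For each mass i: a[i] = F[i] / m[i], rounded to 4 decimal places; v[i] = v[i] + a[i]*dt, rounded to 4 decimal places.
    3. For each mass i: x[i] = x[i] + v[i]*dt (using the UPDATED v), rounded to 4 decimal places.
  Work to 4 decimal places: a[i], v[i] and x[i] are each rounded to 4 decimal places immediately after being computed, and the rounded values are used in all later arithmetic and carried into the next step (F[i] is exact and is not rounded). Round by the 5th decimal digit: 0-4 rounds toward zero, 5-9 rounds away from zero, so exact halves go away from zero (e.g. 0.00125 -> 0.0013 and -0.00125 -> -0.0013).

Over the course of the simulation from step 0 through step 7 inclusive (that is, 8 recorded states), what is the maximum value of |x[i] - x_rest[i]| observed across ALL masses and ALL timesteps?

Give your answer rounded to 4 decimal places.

Step 0: x=[6.0000 10.0000 13.0000] v=[0.0000 0.0000 2.0000]
Step 1: x=[5.7500 9.7500 14.5000] v=[-0.5000 -0.5000 3.0000]
Step 2: x=[5.2500 9.6875 16.0625] v=[-1.0000 -0.1250 3.1250]
Step 3: x=[4.6094 10.1094 17.2813] v=[-1.2813 0.8438 2.4375]
Step 4: x=[4.0938 10.9493 17.9571] v=[-1.0313 1.6798 1.3516]
Step 5: x=[4.0420 11.8273 18.1310] v=[-0.1036 1.7560 0.3477]
Step 6: x=[4.6866 12.3349 17.9789] v=[1.2891 1.0152 -0.3042]
Step 7: x=[5.9933 12.3415 17.6658] v=[2.6133 0.0131 -0.6262]
Max displacement = 3.1310

Answer: 3.1310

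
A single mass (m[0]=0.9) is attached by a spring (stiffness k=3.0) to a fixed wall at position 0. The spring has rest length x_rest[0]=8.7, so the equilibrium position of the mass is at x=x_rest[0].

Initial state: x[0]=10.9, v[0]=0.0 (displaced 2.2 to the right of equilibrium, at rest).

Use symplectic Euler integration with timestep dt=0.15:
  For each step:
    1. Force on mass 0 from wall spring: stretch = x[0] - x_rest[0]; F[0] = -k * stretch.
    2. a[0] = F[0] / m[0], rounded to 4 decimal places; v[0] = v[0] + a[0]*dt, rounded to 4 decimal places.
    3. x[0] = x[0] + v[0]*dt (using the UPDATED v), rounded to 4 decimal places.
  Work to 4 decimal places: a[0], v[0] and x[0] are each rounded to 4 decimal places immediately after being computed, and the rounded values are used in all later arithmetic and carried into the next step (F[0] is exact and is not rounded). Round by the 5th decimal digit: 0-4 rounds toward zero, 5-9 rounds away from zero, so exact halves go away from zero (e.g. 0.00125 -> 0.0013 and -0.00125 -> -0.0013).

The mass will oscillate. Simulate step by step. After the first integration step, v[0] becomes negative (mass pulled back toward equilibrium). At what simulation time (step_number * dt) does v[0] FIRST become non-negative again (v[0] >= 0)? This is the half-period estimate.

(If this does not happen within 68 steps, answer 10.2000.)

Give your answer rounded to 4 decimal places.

Step 0: x=[10.9000] v=[0.0000]
Step 1: x=[10.7350] v=[-1.1000]
Step 2: x=[10.4174] v=[-2.1175]
Step 3: x=[9.9710] v=[-2.9762]
Step 4: x=[9.4292] v=[-3.6117]
Step 5: x=[8.8328] v=[-3.9763]
Step 6: x=[8.2264] v=[-4.0427]
Step 7: x=[7.6555] v=[-3.8059]
Step 8: x=[7.1630] v=[-3.2836]
Step 9: x=[6.7857] v=[-2.5151]
Step 10: x=[6.5520] v=[-1.5580]
Step 11: x=[6.4794] v=[-0.4840]
Step 12: x=[6.5733] v=[0.6263]
First v>=0 after going negative at step 12, time=1.8000

Answer: 1.8000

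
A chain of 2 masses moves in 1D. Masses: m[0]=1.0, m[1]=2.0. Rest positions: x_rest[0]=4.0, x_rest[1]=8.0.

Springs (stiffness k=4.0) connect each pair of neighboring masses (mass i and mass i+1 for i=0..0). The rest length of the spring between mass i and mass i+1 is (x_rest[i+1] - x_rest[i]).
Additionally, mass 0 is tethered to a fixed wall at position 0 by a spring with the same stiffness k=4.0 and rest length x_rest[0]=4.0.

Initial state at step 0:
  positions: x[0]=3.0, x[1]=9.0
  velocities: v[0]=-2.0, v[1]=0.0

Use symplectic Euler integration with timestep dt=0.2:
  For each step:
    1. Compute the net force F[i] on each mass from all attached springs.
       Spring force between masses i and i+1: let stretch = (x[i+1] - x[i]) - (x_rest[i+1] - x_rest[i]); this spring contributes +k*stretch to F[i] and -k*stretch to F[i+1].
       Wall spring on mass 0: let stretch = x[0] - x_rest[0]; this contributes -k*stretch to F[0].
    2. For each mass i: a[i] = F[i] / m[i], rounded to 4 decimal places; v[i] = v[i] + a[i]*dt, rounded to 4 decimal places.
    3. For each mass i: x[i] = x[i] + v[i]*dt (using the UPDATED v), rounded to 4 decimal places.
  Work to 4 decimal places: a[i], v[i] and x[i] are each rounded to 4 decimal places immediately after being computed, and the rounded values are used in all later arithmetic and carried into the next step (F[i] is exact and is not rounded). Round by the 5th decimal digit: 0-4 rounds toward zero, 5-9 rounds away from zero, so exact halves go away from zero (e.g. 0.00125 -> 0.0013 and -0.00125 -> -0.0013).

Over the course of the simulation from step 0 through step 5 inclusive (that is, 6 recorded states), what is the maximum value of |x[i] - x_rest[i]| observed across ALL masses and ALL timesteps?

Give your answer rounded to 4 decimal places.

Step 0: x=[3.0000 9.0000] v=[-2.0000 0.0000]
Step 1: x=[3.0800 8.8400] v=[0.4000 -0.8000]
Step 2: x=[3.5888 8.5392] v=[2.5440 -1.5040]
Step 3: x=[4.3155 8.1624] v=[3.6333 -1.8842]
Step 4: x=[4.9672 7.7978] v=[3.2584 -1.8230]
Step 5: x=[5.2770 7.5268] v=[1.5491 -1.3552]
Max displacement = 1.2770

Answer: 1.2770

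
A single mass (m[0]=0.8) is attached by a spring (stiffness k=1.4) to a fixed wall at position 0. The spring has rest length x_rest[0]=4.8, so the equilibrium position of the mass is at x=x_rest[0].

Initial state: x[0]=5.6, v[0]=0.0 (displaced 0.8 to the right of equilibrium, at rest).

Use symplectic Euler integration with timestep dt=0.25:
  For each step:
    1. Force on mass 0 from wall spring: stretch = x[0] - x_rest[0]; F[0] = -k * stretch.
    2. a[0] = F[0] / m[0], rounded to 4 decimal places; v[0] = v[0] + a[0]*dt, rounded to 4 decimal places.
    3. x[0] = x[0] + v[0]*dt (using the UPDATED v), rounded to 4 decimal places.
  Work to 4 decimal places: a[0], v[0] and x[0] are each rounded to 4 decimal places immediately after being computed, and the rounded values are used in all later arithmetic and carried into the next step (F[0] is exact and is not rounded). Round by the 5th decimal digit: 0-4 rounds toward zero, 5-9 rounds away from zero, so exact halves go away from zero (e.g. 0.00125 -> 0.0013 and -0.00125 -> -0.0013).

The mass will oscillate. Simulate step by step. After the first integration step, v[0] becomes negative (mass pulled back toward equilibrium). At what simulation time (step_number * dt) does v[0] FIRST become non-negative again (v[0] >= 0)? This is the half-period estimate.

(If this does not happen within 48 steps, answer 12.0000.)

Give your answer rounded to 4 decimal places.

Answer: 2.5000

Derivation:
Step 0: x=[5.6000] v=[0.0000]
Step 1: x=[5.5125] v=[-0.3500]
Step 2: x=[5.3471] v=[-0.6617]
Step 3: x=[5.1218] v=[-0.9011]
Step 4: x=[4.8613] v=[-1.0419]
Step 5: x=[4.5941] v=[-1.0687]
Step 6: x=[4.3495] v=[-0.9786]
Step 7: x=[4.1541] v=[-0.7815]
Step 8: x=[4.0294] v=[-0.4989]
Step 9: x=[3.9890] v=[-0.1618]
Step 10: x=[4.0373] v=[0.1930]
First v>=0 after going negative at step 10, time=2.5000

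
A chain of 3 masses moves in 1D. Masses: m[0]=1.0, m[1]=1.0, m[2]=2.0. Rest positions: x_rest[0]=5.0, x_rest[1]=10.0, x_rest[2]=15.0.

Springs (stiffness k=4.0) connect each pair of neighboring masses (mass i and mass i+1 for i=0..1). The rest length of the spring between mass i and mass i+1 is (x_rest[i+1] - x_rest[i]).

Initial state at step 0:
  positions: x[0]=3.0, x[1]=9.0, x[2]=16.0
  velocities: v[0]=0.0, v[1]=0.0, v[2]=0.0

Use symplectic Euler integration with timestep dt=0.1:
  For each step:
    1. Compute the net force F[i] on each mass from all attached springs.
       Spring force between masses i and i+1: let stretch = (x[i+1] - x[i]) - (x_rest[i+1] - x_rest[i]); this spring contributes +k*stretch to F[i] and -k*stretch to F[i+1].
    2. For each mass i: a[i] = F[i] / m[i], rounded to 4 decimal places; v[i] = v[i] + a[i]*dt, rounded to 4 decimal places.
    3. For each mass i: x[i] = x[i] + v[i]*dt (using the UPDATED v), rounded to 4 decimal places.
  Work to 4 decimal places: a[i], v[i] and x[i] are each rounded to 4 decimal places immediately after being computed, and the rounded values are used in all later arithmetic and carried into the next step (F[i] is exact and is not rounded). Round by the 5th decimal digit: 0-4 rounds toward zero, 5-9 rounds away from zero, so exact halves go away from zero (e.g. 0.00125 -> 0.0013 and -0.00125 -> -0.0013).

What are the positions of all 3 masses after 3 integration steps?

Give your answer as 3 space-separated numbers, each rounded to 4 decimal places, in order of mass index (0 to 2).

Answer: 3.2399 9.2243 15.7679

Derivation:
Step 0: x=[3.0000 9.0000 16.0000] v=[0.0000 0.0000 0.0000]
Step 1: x=[3.0400 9.0400 15.9600] v=[0.4000 0.4000 -0.4000]
Step 2: x=[3.1200 9.1168 15.8816] v=[0.8000 0.7680 -0.7840]
Step 3: x=[3.2399 9.2243 15.7679] v=[1.1987 1.0752 -1.1370]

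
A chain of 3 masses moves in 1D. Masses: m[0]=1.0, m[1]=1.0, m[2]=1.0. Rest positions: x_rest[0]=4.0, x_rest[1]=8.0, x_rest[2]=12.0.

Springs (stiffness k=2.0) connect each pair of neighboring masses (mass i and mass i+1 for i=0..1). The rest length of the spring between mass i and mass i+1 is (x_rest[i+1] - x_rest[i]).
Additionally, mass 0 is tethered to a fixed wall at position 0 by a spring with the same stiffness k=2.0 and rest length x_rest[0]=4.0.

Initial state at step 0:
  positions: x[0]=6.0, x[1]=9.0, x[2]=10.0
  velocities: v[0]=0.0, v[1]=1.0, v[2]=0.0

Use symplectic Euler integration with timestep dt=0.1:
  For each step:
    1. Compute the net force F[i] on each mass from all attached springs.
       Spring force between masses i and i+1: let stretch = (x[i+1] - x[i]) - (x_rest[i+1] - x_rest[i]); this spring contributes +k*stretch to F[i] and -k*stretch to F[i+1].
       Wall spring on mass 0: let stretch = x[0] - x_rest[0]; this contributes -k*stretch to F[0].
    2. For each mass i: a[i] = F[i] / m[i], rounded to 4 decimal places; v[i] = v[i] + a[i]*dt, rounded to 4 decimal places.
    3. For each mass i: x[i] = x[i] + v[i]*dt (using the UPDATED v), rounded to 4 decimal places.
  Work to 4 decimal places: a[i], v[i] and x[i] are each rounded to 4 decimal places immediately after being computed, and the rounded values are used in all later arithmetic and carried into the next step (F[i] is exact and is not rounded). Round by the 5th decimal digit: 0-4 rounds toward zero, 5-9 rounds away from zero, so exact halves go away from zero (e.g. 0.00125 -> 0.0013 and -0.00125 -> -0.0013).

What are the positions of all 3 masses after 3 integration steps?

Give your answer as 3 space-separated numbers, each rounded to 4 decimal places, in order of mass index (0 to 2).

Step 0: x=[6.0000 9.0000 10.0000] v=[0.0000 1.0000 0.0000]
Step 1: x=[5.9400 9.0600 10.0600] v=[-0.6000 0.6000 0.6000]
Step 2: x=[5.8236 9.0776 10.1800] v=[-1.1640 0.1760 1.2000]
Step 3: x=[5.6558 9.0522 10.3580] v=[-1.6779 -0.2543 1.7795]

Answer: 5.6558 9.0522 10.3580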